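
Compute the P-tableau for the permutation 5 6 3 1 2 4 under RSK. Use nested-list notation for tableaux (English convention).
P = [[1, 2, 4], [3, 6], [5]]

Insert 5: appended to row 1. P = [[5]].
Insert 6: appended to row 1. P = [[5, 6]].
Insert 3: 3 bumps 5 from row 1; 5 starts row 2. P = [[3, 6], [5]].
Insert 1: 1 bumps 3 from row 1; 3 bumps 5 from row 2; 5 starts row 3. P = [[1, 6], [3], [5]].
Insert 2: 2 bumps 6 from row 1; 6 appends to row 2. P = [[1, 2], [3, 6], [5]].
Insert 4: appended to row 1. P = [[1, 2, 4], [3, 6], [5]].

So P = [[1, 2, 4], [3, 6], [5]].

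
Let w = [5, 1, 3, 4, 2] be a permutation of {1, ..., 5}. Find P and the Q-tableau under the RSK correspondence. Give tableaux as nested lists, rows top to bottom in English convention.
Insert each entry of the permutation into P by Schensted row insertion, recording in Q the position of each new cell.

Insert 5: appended to row 1. P = [[5]].
Insert 1: 1 bumps 5 from row 1; 5 starts row 2. P = [[1], [5]].
Insert 3: appended to row 1. P = [[1, 3], [5]].
Insert 4: appended to row 1. P = [[1, 3, 4], [5]].
Insert 2: 2 bumps 3 from row 1; 3 bumps 5 from row 2; 5 starts row 3. P = [[1, 2, 4], [3], [5]].

So P = [[1, 2, 4], [3], [5]], Q = [[1, 3, 4], [2], [5]].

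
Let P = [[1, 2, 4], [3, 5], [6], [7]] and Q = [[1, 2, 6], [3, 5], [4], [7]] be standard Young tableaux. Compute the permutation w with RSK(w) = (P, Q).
3 7 6 1 2 5 4

Reverse RSK: for i = n, n-1, ..., 1, locate i in Q, remove the corresponding corner cell from P, and reverse-bump its entry up through P; the value ejected from row 1 is w(i).

So w = 3 7 6 1 2 5 4.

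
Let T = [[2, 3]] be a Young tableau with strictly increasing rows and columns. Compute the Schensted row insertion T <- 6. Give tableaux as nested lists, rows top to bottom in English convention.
[[2, 3, 6]]

6 is larger than every entry of row 1, so it is appended to row 1. The new tableau is [[2, 3, 6]].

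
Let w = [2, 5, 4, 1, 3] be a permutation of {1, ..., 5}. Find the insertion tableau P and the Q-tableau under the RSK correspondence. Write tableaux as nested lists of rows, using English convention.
Insert each entry of the permutation into P by Schensted row insertion, recording in Q the position of each new cell.

Insert 2: appended to row 1. P = [[2]].
Insert 5: appended to row 1. P = [[2, 5]].
Insert 4: 4 bumps 5 from row 1; 5 starts row 2. P = [[2, 4], [5]].
Insert 1: 1 bumps 2 from row 1; 2 bumps 5 from row 2; 5 starts row 3. P = [[1, 4], [2], [5]].
Insert 3: 3 bumps 4 from row 1; 4 appends to row 2. P = [[1, 3], [2, 4], [5]].

So P = [[1, 3], [2, 4], [5]], Q = [[1, 2], [3, 5], [4]].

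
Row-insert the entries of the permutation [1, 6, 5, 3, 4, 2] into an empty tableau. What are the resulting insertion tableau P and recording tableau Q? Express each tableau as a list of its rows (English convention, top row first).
Insert each entry of the permutation into P by Schensted row insertion, recording in Q the position of each new cell.

Insert 1: appended to row 1. P = [[1]].
Insert 6: appended to row 1. P = [[1, 6]].
Insert 5: 5 bumps 6 from row 1; 6 starts row 2. P = [[1, 5], [6]].
Insert 3: 3 bumps 5 from row 1; 5 bumps 6 from row 2; 6 starts row 3. P = [[1, 3], [5], [6]].
Insert 4: appended to row 1. P = [[1, 3, 4], [5], [6]].
Insert 2: 2 bumps 3 from row 1; 3 bumps 5 from row 2; 5 bumps 6 from row 3; 6 starts row 4. P = [[1, 2, 4], [3], [5], [6]].

So P = [[1, 2, 4], [3], [5], [6]], Q = [[1, 2, 5], [3], [4], [6]].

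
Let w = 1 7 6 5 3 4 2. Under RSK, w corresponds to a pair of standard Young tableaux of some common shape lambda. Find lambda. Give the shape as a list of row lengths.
[3, 1, 1, 1, 1]

Row-insert each entry into an empty tableau.

After inserting 1: P = [[1]].
After inserting 7: P = [[1, 7]].
After inserting 6: P = [[1, 6], [7]].
After inserting 5: P = [[1, 5], [6], [7]].
After inserting 3: P = [[1, 3], [5], [6], [7]].
After inserting 4: P = [[1, 3, 4], [5], [6], [7]].
After inserting 2: P = [[1, 2, 4], [3], [5], [6], [7]].

The final insertion tableau P = [[1, 2, 4], [3], [5], [6], [7]] has shape [3, 1, 1, 1, 1].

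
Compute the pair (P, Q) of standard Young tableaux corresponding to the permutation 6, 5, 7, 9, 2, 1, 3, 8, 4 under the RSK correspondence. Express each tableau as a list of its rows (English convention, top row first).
Insert each entry of the permutation into P by Schensted row insertion, recording in Q the position of each new cell.

Insert 6: appended to row 1. P = [[6]].
Insert 5: 5 bumps 6 from row 1; 6 starts row 2. P = [[5], [6]].
Insert 7: appended to row 1. P = [[5, 7], [6]].
Insert 9: appended to row 1. P = [[5, 7, 9], [6]].
Insert 2: 2 bumps 5 from row 1; 5 bumps 6 from row 2; 6 starts row 3. P = [[2, 7, 9], [5], [6]].
Insert 1: 1 bumps 2 from row 1; 2 bumps 5 from row 2; 5 bumps 6 from row 3; 6 starts row 4. P = [[1, 7, 9], [2], [5], [6]].
Insert 3: 3 bumps 7 from row 1; 7 appends to row 2. P = [[1, 3, 9], [2, 7], [5], [6]].
Insert 8: 8 bumps 9 from row 1; 9 appends to row 2. P = [[1, 3, 8], [2, 7, 9], [5], [6]].
Insert 4: 4 bumps 8 from row 1; 8 bumps 9 from row 2; 9 appends to row 3. P = [[1, 3, 4], [2, 7, 8], [5, 9], [6]].

So P = [[1, 3, 4], [2, 7, 8], [5, 9], [6]], Q = [[1, 3, 4], [2, 7, 8], [5, 9], [6]].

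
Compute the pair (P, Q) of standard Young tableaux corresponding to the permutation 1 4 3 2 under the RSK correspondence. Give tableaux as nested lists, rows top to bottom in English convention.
P = [[1, 2], [3], [4]], Q = [[1, 2], [3], [4]]

Insert each entry of the permutation into P by Schensted row insertion, recording in Q the position of each new cell.

Insert 1: appended to row 1. P = [[1]].
Insert 4: appended to row 1. P = [[1, 4]].
Insert 3: 3 bumps 4 from row 1; 4 starts row 2. P = [[1, 3], [4]].
Insert 2: 2 bumps 3 from row 1; 3 bumps 4 from row 2; 4 starts row 3. P = [[1, 2], [3], [4]].

So P = [[1, 2], [3], [4]], Q = [[1, 2], [3], [4]].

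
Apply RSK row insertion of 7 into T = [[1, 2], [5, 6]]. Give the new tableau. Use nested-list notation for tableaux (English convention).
7 is larger than every entry of row 1, so it is appended to row 1. The new tableau is [[1, 2, 7], [5, 6]].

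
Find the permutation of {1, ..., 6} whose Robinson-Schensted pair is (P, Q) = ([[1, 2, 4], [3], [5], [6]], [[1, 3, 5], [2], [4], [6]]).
6 1 5 3 4 2

Reverse the RSK construction: for i from n down to 1, find the cell of Q containing i, remove the entry at that cell from P, and reverse-bump it up through P; the value ejected from row 1 is w(i).

Step i=6: Q has 6 at row 4, column 1; remove 6 from row 4 of P and reverse-bump: 6 enters row 3 and ejects 5; 5 enters row 2 and ejects 3; 3 enters row 1 and ejects 2. So w(6) = 2. P is now [[1, 3, 4], [5], [6]].
Step i=5: Q has 5 at row 1, column 3; remove that cell from P, ejecting 4. So w(5) = 4. P is now [[1, 3], [5], [6]].
Step i=4: Q has 4 at row 3, column 1; remove 6 from row 3 of P and reverse-bump: 6 enters row 2 and ejects 5; 5 enters row 1 and ejects 3. So w(4) = 3. P is now [[1, 5], [6]].
Step i=3: Q has 3 at row 1, column 2; remove that cell from P, ejecting 5. So w(3) = 5. P is now [[1], [6]].
Step i=2: Q has 2 at row 2, column 1; remove 6 from row 2 of P and reverse-bump: 6 enters row 1 and ejects 1. So w(2) = 1. P is now [[6]].
Step i=1: Q has 1 at row 1, column 1; remove that cell from P, ejecting 6. So w(1) = 6. P is now [].

So w = 6 1 5 3 4 2.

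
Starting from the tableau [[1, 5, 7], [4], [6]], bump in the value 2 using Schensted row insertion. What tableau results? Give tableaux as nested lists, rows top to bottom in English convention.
[[1, 2, 7], [4, 5], [6]]

In row 1, 2 replaces 5 (the leftmost entry greater than 2); 5 is bumped to row 2. 5 is appended to row 2. The new tableau is [[1, 2, 7], [4, 5], [6]].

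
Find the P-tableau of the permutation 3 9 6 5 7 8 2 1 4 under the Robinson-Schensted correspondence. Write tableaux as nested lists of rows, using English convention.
Insert 3: appended to row 1. P = [[3]].
Insert 9: appended to row 1. P = [[3, 9]].
Insert 6: 6 bumps 9 from row 1; 9 starts row 2. P = [[3, 6], [9]].
Insert 5: 5 bumps 6 from row 1; 6 bumps 9 from row 2; 9 starts row 3. P = [[3, 5], [6], [9]].
Insert 7: appended to row 1. P = [[3, 5, 7], [6], [9]].
Insert 8: appended to row 1. P = [[3, 5, 7, 8], [6], [9]].
Insert 2: 2 bumps 3 from row 1; 3 bumps 6 from row 2; 6 bumps 9 from row 3; 9 starts row 4. P = [[2, 5, 7, 8], [3], [6], [9]].
Insert 1: 1 bumps 2 from row 1; 2 bumps 3 from row 2; 3 bumps 6 from row 3; 6 bumps 9 from row 4; 9 starts row 5. P = [[1, 5, 7, 8], [2], [3], [6], [9]].
Insert 4: 4 bumps 5 from row 1; 5 appends to row 2. P = [[1, 4, 7, 8], [2, 5], [3], [6], [9]].

So P = [[1, 4, 7, 8], [2, 5], [3], [6], [9]].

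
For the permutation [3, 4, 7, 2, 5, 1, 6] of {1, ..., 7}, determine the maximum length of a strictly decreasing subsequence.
3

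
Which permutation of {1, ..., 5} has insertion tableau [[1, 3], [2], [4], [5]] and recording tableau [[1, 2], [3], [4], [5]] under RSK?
Reverse the RSK construction: for i from n down to 1, find the cell of Q containing i, remove the entry at that cell from P, and reverse-bump it up through P; the value ejected from row 1 is w(i).

Step i=5: Q has 5 at row 4, column 1; remove 5 from row 4 of P and reverse-bump: 5 enters row 3 and ejects 4; 4 enters row 2 and ejects 2; 2 enters row 1 and ejects 1. So w(5) = 1. P is now [[2, 3], [4], [5]].
Step i=4: Q has 4 at row 3, column 1; remove 5 from row 3 of P and reverse-bump: 5 enters row 2 and ejects 4; 4 enters row 1 and ejects 3. So w(4) = 3. P is now [[2, 4], [5]].
Step i=3: Q has 3 at row 2, column 1; remove 5 from row 2 of P and reverse-bump: 5 enters row 1 and ejects 4. So w(3) = 4. P is now [[2, 5]].
Step i=2: Q has 2 at row 1, column 2; remove that cell from P, ejecting 5. So w(2) = 5. P is now [[2]].
Step i=1: Q has 1 at row 1, column 1; remove that cell from P, ejecting 2. So w(1) = 2. P is now [].

So w = 2 5 4 3 1.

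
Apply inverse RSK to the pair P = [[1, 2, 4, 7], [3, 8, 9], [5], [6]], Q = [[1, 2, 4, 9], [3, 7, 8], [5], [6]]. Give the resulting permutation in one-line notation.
6 8 5 9 3 1 2 4 7

Reverse the RSK construction: for i from n down to 1, find the cell of Q containing i, remove the entry at that cell from P, and reverse-bump it up through P; the value ejected from row 1 is w(i).

Step i=9: Q has 9 at row 1, column 4; remove that cell from P, ejecting 7. So w(9) = 7. P is now [[1, 2, 4], [3, 8, 9], [5], [6]].
Step i=8: Q has 8 at row 2, column 3; remove 9 from row 2 of P and reverse-bump: 9 enters row 1 and ejects 4. So w(8) = 4. P is now [[1, 2, 9], [3, 8], [5], [6]].
Step i=7: Q has 7 at row 2, column 2; remove 8 from row 2 of P and reverse-bump: 8 enters row 1 and ejects 2. So w(7) = 2. P is now [[1, 8, 9], [3], [5], [6]].
Step i=6: Q has 6 at row 4, column 1; remove 6 from row 4 of P and reverse-bump: 6 enters row 3 and ejects 5; 5 enters row 2 and ejects 3; 3 enters row 1 and ejects 1. So w(6) = 1. P is now [[3, 8, 9], [5], [6]].
Step i=5: Q has 5 at row 3, column 1; remove 6 from row 3 of P and reverse-bump: 6 enters row 2 and ejects 5; 5 enters row 1 and ejects 3. So w(5) = 3. P is now [[5, 8, 9], [6]].
Step i=4: Q has 4 at row 1, column 3; remove that cell from P, ejecting 9. So w(4) = 9. P is now [[5, 8], [6]].
Step i=3: Q has 3 at row 2, column 1; remove 6 from row 2 of P and reverse-bump: 6 enters row 1 and ejects 5. So w(3) = 5. P is now [[6, 8]].
Step i=2: Q has 2 at row 1, column 2; remove that cell from P, ejecting 8. So w(2) = 8. P is now [[6]].
Step i=1: Q has 1 at row 1, column 1; remove that cell from P, ejecting 6. So w(1) = 6. P is now [].

So w = 6 8 5 9 3 1 2 4 7.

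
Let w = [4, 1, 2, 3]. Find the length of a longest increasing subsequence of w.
3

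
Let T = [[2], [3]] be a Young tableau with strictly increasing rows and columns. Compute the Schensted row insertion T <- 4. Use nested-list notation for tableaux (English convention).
[[2, 4], [3]]

4 is larger than every entry of row 1, so it is appended to row 1. The new tableau is [[2, 4], [3]].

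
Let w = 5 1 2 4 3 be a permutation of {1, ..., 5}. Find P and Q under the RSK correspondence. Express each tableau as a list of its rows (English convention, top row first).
Insert each entry of the permutation into P by Schensted row insertion, recording in Q the position of each new cell.

Insert 5: appended to row 1. P = [[5]].
Insert 1: 1 bumps 5 from row 1; 5 starts row 2. P = [[1], [5]].
Insert 2: appended to row 1. P = [[1, 2], [5]].
Insert 4: appended to row 1. P = [[1, 2, 4], [5]].
Insert 3: 3 bumps 4 from row 1; 4 bumps 5 from row 2; 5 starts row 3. P = [[1, 2, 3], [4], [5]].

So P = [[1, 2, 3], [4], [5]], Q = [[1, 3, 4], [2], [5]].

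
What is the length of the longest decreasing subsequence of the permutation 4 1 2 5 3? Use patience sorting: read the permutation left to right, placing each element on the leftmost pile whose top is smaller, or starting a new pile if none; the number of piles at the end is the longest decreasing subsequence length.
2

4: new pile. tops = [4]
1: new pile. tops = [4, 1]
2: onto pile 2 (replacing 1). tops = [4, 2]
5: onto pile 1 (replacing 4). tops = [5, 2]
3: onto pile 2 (replacing 2). tops = [5, 3]

2 piles, so the longest decreasing subsequence has length 2.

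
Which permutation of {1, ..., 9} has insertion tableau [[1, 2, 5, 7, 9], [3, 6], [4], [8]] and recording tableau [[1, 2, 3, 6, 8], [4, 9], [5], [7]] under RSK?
Reverse the RSK construction: for i from n down to 1, find the cell of Q containing i, remove the entry at that cell from P, and reverse-bump it up through P; the value ejected from row 1 is w(i).

Step i=9: Q has 9 at row 2, column 2; remove 6 from row 2 of P and reverse-bump: 6 enters row 1 and ejects 5. So w(9) = 5. P is now [[1, 2, 6, 7, 9], [3], [4], [8]].
Step i=8: Q has 8 at row 1, column 5; remove that cell from P, ejecting 9. So w(8) = 9. P is now [[1, 2, 6, 7], [3], [4], [8]].
Step i=7: Q has 7 at row 4, column 1; remove 8 from row 4 of P and reverse-bump: 8 enters row 3 and ejects 4; 4 enters row 2 and ejects 3; 3 enters row 1 and ejects 2. So w(7) = 2. P is now [[1, 3, 6, 7], [4], [8]].
Step i=6: Q has 6 at row 1, column 4; remove that cell from P, ejecting 7. So w(6) = 7. P is now [[1, 3, 6], [4], [8]].
Step i=5: Q has 5 at row 3, column 1; remove 8 from row 3 of P and reverse-bump: 8 enters row 2 and ejects 4; 4 enters row 1 and ejects 3. So w(5) = 3. P is now [[1, 4, 6], [8]].
Step i=4: Q has 4 at row 2, column 1; remove 8 from row 2 of P and reverse-bump: 8 enters row 1 and ejects 6. So w(4) = 6. P is now [[1, 4, 8]].
Step i=3: Q has 3 at row 1, column 3; remove that cell from P, ejecting 8. So w(3) = 8. P is now [[1, 4]].
Step i=2: Q has 2 at row 1, column 2; remove that cell from P, ejecting 4. So w(2) = 4. P is now [[1]].
Step i=1: Q has 1 at row 1, column 1; remove that cell from P, ejecting 1. So w(1) = 1. P is now [].

So w = 1 4 8 6 3 7 2 9 5.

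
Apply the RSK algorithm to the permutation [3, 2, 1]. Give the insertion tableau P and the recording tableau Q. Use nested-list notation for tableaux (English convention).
P = [[1], [2], [3]], Q = [[1], [2], [3]]

Insert each entry of the permutation into P by Schensted row insertion, recording in Q the position of each new cell.

Insert 3: appended to row 1. P = [[3]], Q = [[1]].
Insert 2: 2 bumps 3 from row 1; 3 starts row 2. P = [[2], [3]], Q = [[1], [2]].
Insert 1: 1 bumps 2 from row 1; 2 bumps 3 from row 2; 3 starts row 3. P = [[1], [2], [3]], Q = [[1], [2], [3]].

So P = [[1], [2], [3]], Q = [[1], [2], [3]].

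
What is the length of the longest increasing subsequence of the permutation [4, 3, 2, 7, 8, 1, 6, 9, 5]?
4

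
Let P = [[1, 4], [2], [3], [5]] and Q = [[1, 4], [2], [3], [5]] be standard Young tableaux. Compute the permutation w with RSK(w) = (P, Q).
5 3 2 4 1

Reverse RSK: for i = n, n-1, ..., 1, locate i in Q, remove the corresponding corner cell from P, and reverse-bump its entry up through P; the value ejected from row 1 is w(i).

So w = 5 3 2 4 1.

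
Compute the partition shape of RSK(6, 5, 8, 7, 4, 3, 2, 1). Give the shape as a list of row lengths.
[2, 2, 1, 1, 1, 1]

Row-insert each entry into an empty tableau.

After inserting 6: P = [[6]].
After inserting 5: P = [[5], [6]].
After inserting 8: P = [[5, 8], [6]].
After inserting 7: P = [[5, 7], [6, 8]].
After inserting 4: P = [[4, 7], [5, 8], [6]].
After inserting 3: P = [[3, 7], [4, 8], [5], [6]].
After inserting 2: P = [[2, 7], [3, 8], [4], [5], [6]].
After inserting 1: P = [[1, 7], [2, 8], [3], [4], [5], [6]].

The final insertion tableau P = [[1, 7], [2, 8], [3], [4], [5], [6]] has shape [2, 2, 1, 1, 1, 1].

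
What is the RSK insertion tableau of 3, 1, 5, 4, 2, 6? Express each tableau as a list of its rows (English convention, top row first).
Insert 3: appended to row 1. P = [[3]].
Insert 1: 1 bumps 3 from row 1; 3 starts row 2. P = [[1], [3]].
Insert 5: appended to row 1. P = [[1, 5], [3]].
Insert 4: 4 bumps 5 from row 1; 5 appends to row 2. P = [[1, 4], [3, 5]].
Insert 2: 2 bumps 4 from row 1; 4 bumps 5 from row 2; 5 starts row 3. P = [[1, 2], [3, 4], [5]].
Insert 6: appended to row 1. P = [[1, 2, 6], [3, 4], [5]].

So P = [[1, 2, 6], [3, 4], [5]].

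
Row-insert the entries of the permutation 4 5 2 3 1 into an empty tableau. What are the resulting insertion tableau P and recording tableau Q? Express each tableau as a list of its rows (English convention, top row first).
P = [[1, 3], [2, 5], [4]], Q = [[1, 2], [3, 4], [5]]

Insert each entry of the permutation into P by Schensted row insertion, recording in Q the position of each new cell.

Insert 4: appended to row 1. P = [[4]].
Insert 5: appended to row 1. P = [[4, 5]].
Insert 2: 2 bumps 4 from row 1; 4 starts row 2. P = [[2, 5], [4]].
Insert 3: 3 bumps 5 from row 1; 5 appends to row 2. P = [[2, 3], [4, 5]].
Insert 1: 1 bumps 2 from row 1; 2 bumps 4 from row 2; 4 starts row 3. P = [[1, 3], [2, 5], [4]].

So P = [[1, 3], [2, 5], [4]], Q = [[1, 2], [3, 4], [5]].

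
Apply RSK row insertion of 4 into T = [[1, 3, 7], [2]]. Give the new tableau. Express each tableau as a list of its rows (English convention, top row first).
[[1, 3, 4], [2, 7]]

In row 1, 4 replaces 7 (the leftmost entry greater than 4); 7 is bumped to row 2. 7 is appended to row 2. The new tableau is [[1, 3, 4], [2, 7]].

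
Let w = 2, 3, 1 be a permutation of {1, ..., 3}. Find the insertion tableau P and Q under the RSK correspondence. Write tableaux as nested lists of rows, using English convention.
Insert each entry of the permutation into P by Schensted row insertion, recording in Q the position of each new cell.

Insert 2: appended to row 1. P = [[2]], Q = [[1]].
Insert 3: appended to row 1. P = [[2, 3]], Q = [[1, 2]].
Insert 1: 1 bumps 2 from row 1; 2 starts row 2. P = [[1, 3], [2]], Q = [[1, 2], [3]].

So P = [[1, 3], [2]], Q = [[1, 2], [3]].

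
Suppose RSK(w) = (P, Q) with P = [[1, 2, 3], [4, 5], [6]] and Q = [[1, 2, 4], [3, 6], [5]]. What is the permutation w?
1 6 4 5 2 3

Reverse RSK: for i = n, n-1, ..., 1, locate i in Q, remove the corresponding corner cell from P, and reverse-bump its entry up through P; the value ejected from row 1 is w(i).

So w = 1 6 4 5 2 3.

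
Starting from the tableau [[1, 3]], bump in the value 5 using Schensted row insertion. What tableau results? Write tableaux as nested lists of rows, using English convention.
[[1, 3, 5]]

5 is larger than every entry of row 1, so it is appended to row 1. The new tableau is [[1, 3, 5]].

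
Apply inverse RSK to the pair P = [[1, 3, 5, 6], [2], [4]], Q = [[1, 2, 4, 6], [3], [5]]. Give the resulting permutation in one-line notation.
2 4 3 5 1 6

Reverse RSK: for i = n, n-1, ..., 1, locate i in Q, remove the corresponding corner cell from P, and reverse-bump its entry up through P; the value ejected from row 1 is w(i).

So w = 2 4 3 5 1 6.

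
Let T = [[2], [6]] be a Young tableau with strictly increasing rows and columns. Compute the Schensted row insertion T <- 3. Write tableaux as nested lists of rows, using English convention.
[[2, 3], [6]]

3 is larger than every entry of row 1, so it is appended to row 1. The new tableau is [[2, 3], [6]].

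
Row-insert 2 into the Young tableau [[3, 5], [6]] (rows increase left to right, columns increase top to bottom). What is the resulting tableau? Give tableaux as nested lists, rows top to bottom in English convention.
In row 1, 2 replaces 3 (the leftmost entry greater than 2); 3 is bumped to row 2. In row 2, 3 replaces 6 (the leftmost entry greater than 3); 6 is bumped to row 3. 6 starts a new row 3. The new tableau is [[2, 5], [3], [6]].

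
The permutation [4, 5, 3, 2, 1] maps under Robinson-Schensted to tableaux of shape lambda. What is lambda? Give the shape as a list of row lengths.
Row-insert each entry into an empty tableau.

After inserting 4: P = [[4]].
After inserting 5: P = [[4, 5]].
After inserting 3: P = [[3, 5], [4]].
After inserting 2: P = [[2, 5], [3], [4]].
After inserting 1: P = [[1, 5], [2], [3], [4]].

The final insertion tableau P = [[1, 5], [2], [3], [4]] has shape [2, 1, 1, 1].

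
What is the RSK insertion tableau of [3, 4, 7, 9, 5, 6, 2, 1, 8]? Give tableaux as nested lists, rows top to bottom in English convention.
Insert 3: appended to row 1. P = [[3]].
Insert 4: appended to row 1. P = [[3, 4]].
Insert 7: appended to row 1. P = [[3, 4, 7]].
Insert 9: appended to row 1. P = [[3, 4, 7, 9]].
Insert 5: 5 bumps 7 from row 1; 7 starts row 2. P = [[3, 4, 5, 9], [7]].
Insert 6: 6 bumps 9 from row 1; 9 appends to row 2. P = [[3, 4, 5, 6], [7, 9]].
Insert 2: 2 bumps 3 from row 1; 3 bumps 7 from row 2; 7 starts row 3. P = [[2, 4, 5, 6], [3, 9], [7]].
Insert 1: 1 bumps 2 from row 1; 2 bumps 3 from row 2; 3 bumps 7 from row 3; 7 starts row 4. P = [[1, 4, 5, 6], [2, 9], [3], [7]].
Insert 8: appended to row 1. P = [[1, 4, 5, 6, 8], [2, 9], [3], [7]].

So P = [[1, 4, 5, 6, 8], [2, 9], [3], [7]].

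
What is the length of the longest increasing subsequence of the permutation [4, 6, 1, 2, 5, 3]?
3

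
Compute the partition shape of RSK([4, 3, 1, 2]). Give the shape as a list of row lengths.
[2, 1, 1]

Row-insert each entry into an empty tableau.

After inserting 4: P = [[4]].
After inserting 3: P = [[3], [4]].
After inserting 1: P = [[1], [3], [4]].
After inserting 2: P = [[1, 2], [3], [4]].

The final insertion tableau P = [[1, 2], [3], [4]] has shape [2, 1, 1].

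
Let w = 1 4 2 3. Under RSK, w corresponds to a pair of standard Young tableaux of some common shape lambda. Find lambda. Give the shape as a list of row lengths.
[3, 1]

Row-insert each entry into an empty tableau.

After inserting 1: P = [[1]].
After inserting 4: P = [[1, 4]].
After inserting 2: P = [[1, 2], [4]].
After inserting 3: P = [[1, 2, 3], [4]].

The final insertion tableau P = [[1, 2, 3], [4]] has shape [3, 1].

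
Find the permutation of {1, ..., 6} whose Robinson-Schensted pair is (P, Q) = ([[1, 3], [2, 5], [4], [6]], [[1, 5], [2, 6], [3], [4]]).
6 4 2 1 5 3

Reverse RSK: for i = n, n-1, ..., 1, locate i in Q, remove the corresponding corner cell from P, and reverse-bump its entry up through P; the value ejected from row 1 is w(i).

So w = 6 4 2 1 5 3.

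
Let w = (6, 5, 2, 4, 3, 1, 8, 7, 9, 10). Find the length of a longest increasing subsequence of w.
5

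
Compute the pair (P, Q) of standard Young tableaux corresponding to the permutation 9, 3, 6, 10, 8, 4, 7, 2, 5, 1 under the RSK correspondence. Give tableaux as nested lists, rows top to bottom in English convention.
P = [[1, 4, 5], [2, 7], [3, 8], [6, 10], [9]], Q = [[1, 3, 4], [2, 5], [6, 7], [8, 9], [10]]

Insert each entry of the permutation into P by Schensted row insertion, recording in Q the position of each new cell.

Insert 9: appended to row 1. P = [[9]].
Insert 3: 3 bumps 9 from row 1; 9 starts row 2. P = [[3], [9]].
Insert 6: appended to row 1. P = [[3, 6], [9]].
Insert 10: appended to row 1. P = [[3, 6, 10], [9]].
Insert 8: 8 bumps 10 from row 1; 10 appends to row 2. P = [[3, 6, 8], [9, 10]].
Insert 4: 4 bumps 6 from row 1; 6 bumps 9 from row 2; 9 starts row 3. P = [[3, 4, 8], [6, 10], [9]].
Insert 7: 7 bumps 8 from row 1; 8 bumps 10 from row 2; 10 appends to row 3. P = [[3, 4, 7], [6, 8], [9, 10]].
Insert 2: 2 bumps 3 from row 1; 3 bumps 6 from row 2; 6 bumps 9 from row 3; 9 starts row 4. P = [[2, 4, 7], [3, 8], [6, 10], [9]].
Insert 5: 5 bumps 7 from row 1; 7 bumps 8 from row 2; 8 bumps 10 from row 3; 10 appends to row 4. P = [[2, 4, 5], [3, 7], [6, 8], [9, 10]].
Insert 1: 1 bumps 2 from row 1; 2 bumps 3 from row 2; 3 bumps 6 from row 3; 6 bumps 9 from row 4; 9 starts row 5. P = [[1, 4, 5], [2, 7], [3, 8], [6, 10], [9]].

So P = [[1, 4, 5], [2, 7], [3, 8], [6, 10], [9]], Q = [[1, 3, 4], [2, 5], [6, 7], [8, 9], [10]].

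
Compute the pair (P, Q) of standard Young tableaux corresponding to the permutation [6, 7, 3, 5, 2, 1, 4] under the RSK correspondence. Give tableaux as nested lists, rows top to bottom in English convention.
Insert each entry of the permutation into P by Schensted row insertion, recording in Q the position of each new cell.

Insert 6: appended to row 1. P = [[6]].
Insert 7: appended to row 1. P = [[6, 7]].
Insert 3: 3 bumps 6 from row 1; 6 starts row 2. P = [[3, 7], [6]].
Insert 5: 5 bumps 7 from row 1; 7 appends to row 2. P = [[3, 5], [6, 7]].
Insert 2: 2 bumps 3 from row 1; 3 bumps 6 from row 2; 6 starts row 3. P = [[2, 5], [3, 7], [6]].
Insert 1: 1 bumps 2 from row 1; 2 bumps 3 from row 2; 3 bumps 6 from row 3; 6 starts row 4. P = [[1, 5], [2, 7], [3], [6]].
Insert 4: 4 bumps 5 from row 1; 5 bumps 7 from row 2; 7 appends to row 3. P = [[1, 4], [2, 5], [3, 7], [6]].

So P = [[1, 4], [2, 5], [3, 7], [6]], Q = [[1, 2], [3, 4], [5, 7], [6]].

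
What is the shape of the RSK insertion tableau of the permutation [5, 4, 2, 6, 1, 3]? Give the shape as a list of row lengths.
[2, 2, 1, 1]

Row-insert each entry into an empty tableau.

After inserting 5: P = [[5]].
After inserting 4: P = [[4], [5]].
After inserting 2: P = [[2], [4], [5]].
After inserting 6: P = [[2, 6], [4], [5]].
After inserting 1: P = [[1, 6], [2], [4], [5]].
After inserting 3: P = [[1, 3], [2, 6], [4], [5]].

The final insertion tableau P = [[1, 3], [2, 6], [4], [5]] has shape [2, 2, 1, 1].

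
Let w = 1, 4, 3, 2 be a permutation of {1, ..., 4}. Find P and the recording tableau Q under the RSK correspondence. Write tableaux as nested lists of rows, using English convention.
P = [[1, 2], [3], [4]], Q = [[1, 2], [3], [4]]

Insert each entry of the permutation into P by Schensted row insertion, recording in Q the position of each new cell.

After inserting 1: P = [[1]].
After inserting 4: P = [[1, 4]].
After inserting 3: P = [[1, 3], [4]].
After inserting 2: P = [[1, 2], [3], [4]].

So P = [[1, 2], [3], [4]], Q = [[1, 2], [3], [4]].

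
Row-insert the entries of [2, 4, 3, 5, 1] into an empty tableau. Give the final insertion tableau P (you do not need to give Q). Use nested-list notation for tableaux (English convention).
Insert 2: appended to row 1. P = [[2]].
Insert 4: appended to row 1. P = [[2, 4]].
Insert 3: 3 bumps 4 from row 1; 4 starts row 2. P = [[2, 3], [4]].
Insert 5: appended to row 1. P = [[2, 3, 5], [4]].
Insert 1: 1 bumps 2 from row 1; 2 bumps 4 from row 2; 4 starts row 3. P = [[1, 3, 5], [2], [4]].

So P = [[1, 3, 5], [2], [4]].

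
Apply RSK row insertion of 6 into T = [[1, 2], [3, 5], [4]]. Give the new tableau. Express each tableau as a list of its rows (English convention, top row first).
6 is larger than every entry of row 1, so it is appended to row 1. The new tableau is [[1, 2, 6], [3, 5], [4]].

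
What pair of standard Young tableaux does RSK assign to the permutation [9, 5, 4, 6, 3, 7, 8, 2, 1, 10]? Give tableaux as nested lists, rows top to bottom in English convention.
Insert each entry of the permutation into P by Schensted row insertion, recording in Q the position of each new cell.

Insert 9: appended to row 1. P = [[9]], Q = [[1]].
Insert 5: 5 bumps 9 from row 1; 9 starts row 2. P = [[5], [9]], Q = [[1], [2]].
Insert 4: 4 bumps 5 from row 1; 5 bumps 9 from row 2; 9 starts row 3. P = [[4], [5], [9]], Q = [[1], [2], [3]].
Insert 6: appended to row 1. P = [[4, 6], [5], [9]], Q = [[1, 4], [2], [3]].
Insert 3: 3 bumps 4 from row 1; 4 bumps 5 from row 2; 5 bumps 9 from row 3; 9 starts row 4. P = [[3, 6], [4], [5], [9]], Q = [[1, 4], [2], [3], [5]].
Insert 7: appended to row 1. P = [[3, 6, 7], [4], [5], [9]], Q = [[1, 4, 6], [2], [3], [5]].
Insert 8: appended to row 1. P = [[3, 6, 7, 8], [4], [5], [9]], Q = [[1, 4, 6, 7], [2], [3], [5]].
Insert 2: 2 bumps 3 from row 1; 3 bumps 4 from row 2; 4 bumps 5 from row 3; 5 bumps 9 from row 4; 9 starts row 5. P = [[2, 6, 7, 8], [3], [4], [5], [9]], Q = [[1, 4, 6, 7], [2], [3], [5], [8]].
Insert 1: 1 bumps 2 from row 1; 2 bumps 3 from row 2; 3 bumps 4 from row 3; 4 bumps 5 from row 4; 5 bumps 9 from row 5; 9 starts row 6. P = [[1, 6, 7, 8], [2], [3], [4], [5], [9]], Q = [[1, 4, 6, 7], [2], [3], [5], [8], [9]].
Insert 10: appended to row 1. P = [[1, 6, 7, 8, 10], [2], [3], [4], [5], [9]], Q = [[1, 4, 6, 7, 10], [2], [3], [5], [8], [9]].

So P = [[1, 6, 7, 8, 10], [2], [3], [4], [5], [9]], Q = [[1, 4, 6, 7, 10], [2], [3], [5], [8], [9]].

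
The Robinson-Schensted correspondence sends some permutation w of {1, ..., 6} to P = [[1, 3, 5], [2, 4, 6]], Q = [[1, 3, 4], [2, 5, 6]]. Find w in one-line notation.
Reverse the RSK construction: for i from n down to 1, find the cell of Q containing i, remove the entry at that cell from P, and reverse-bump it up through P; the value ejected from row 1 is w(i).

Step i=6: Q has 6 at row 2, column 3; remove 6 from row 2 of P and reverse-bump: 6 enters row 1 and ejects 5. So w(6) = 5. P is now [[1, 3, 6], [2, 4]].
Step i=5: Q has 5 at row 2, column 2; remove 4 from row 2 of P and reverse-bump: 4 enters row 1 and ejects 3. So w(5) = 3. P is now [[1, 4, 6], [2]].
Step i=4: Q has 4 at row 1, column 3; remove that cell from P, ejecting 6. So w(4) = 6. P is now [[1, 4], [2]].
Step i=3: Q has 3 at row 1, column 2; remove that cell from P, ejecting 4. So w(3) = 4. P is now [[1], [2]].
Step i=2: Q has 2 at row 2, column 1; remove 2 from row 2 of P and reverse-bump: 2 enters row 1 and ejects 1. So w(2) = 1. P is now [[2]].
Step i=1: Q has 1 at row 1, column 1; remove that cell from P, ejecting 2. So w(1) = 2. P is now [].

So w = 2 1 4 6 3 5.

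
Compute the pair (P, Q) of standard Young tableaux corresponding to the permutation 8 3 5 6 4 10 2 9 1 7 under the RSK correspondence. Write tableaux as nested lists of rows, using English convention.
P = [[1, 4, 6, 7], [2, 9], [3, 10], [5], [8]], Q = [[1, 3, 4, 6], [2, 8], [5, 10], [7], [9]]

Insert each entry of the permutation into P by Schensted row insertion, recording in Q the position of each new cell.

After inserting 8: P = [[8]].
After inserting 3: P = [[3], [8]].
After inserting 5: P = [[3, 5], [8]].
After inserting 6: P = [[3, 5, 6], [8]].
After inserting 4: P = [[3, 4, 6], [5], [8]].
After inserting 10: P = [[3, 4, 6, 10], [5], [8]].
After inserting 2: P = [[2, 4, 6, 10], [3], [5], [8]].
After inserting 9: P = [[2, 4, 6, 9], [3, 10], [5], [8]].
After inserting 1: P = [[1, 4, 6, 9], [2, 10], [3], [5], [8]].
After inserting 7: P = [[1, 4, 6, 7], [2, 9], [3, 10], [5], [8]].

So P = [[1, 4, 6, 7], [2, 9], [3, 10], [5], [8]], Q = [[1, 3, 4, 6], [2, 8], [5, 10], [7], [9]].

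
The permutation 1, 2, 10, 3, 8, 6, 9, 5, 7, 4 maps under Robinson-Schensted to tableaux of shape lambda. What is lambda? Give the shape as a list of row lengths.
[5, 2, 1, 1, 1]

RSK row insertion gives P = [[1, 2, 3, 4, 7], [5, 9], [6], [8], [10]], which has shape [5, 2, 1, 1, 1].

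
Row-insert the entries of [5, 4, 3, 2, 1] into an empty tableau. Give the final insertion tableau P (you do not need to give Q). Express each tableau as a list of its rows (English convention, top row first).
Insert 5: appended to row 1. P = [[5]].
Insert 4: 4 bumps 5 from row 1; 5 starts row 2. P = [[4], [5]].
Insert 3: 3 bumps 4 from row 1; 4 bumps 5 from row 2; 5 starts row 3. P = [[3], [4], [5]].
Insert 2: 2 bumps 3 from row 1; 3 bumps 4 from row 2; 4 bumps 5 from row 3; 5 starts row 4. P = [[2], [3], [4], [5]].
Insert 1: 1 bumps 2 from row 1; 2 bumps 3 from row 2; 3 bumps 4 from row 3; 4 bumps 5 from row 4; 5 starts row 5. P = [[1], [2], [3], [4], [5]].

So P = [[1], [2], [3], [4], [5]].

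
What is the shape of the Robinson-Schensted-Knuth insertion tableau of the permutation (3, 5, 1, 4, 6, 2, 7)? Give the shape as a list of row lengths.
Row-insert each entry into an empty tableau.

After inserting 3: P = [[3]].
After inserting 5: P = [[3, 5]].
After inserting 1: P = [[1, 5], [3]].
After inserting 4: P = [[1, 4], [3, 5]].
After inserting 6: P = [[1, 4, 6], [3, 5]].
After inserting 2: P = [[1, 2, 6], [3, 4], [5]].
After inserting 7: P = [[1, 2, 6, 7], [3, 4], [5]].

The final insertion tableau P = [[1, 2, 6, 7], [3, 4], [5]] has shape [4, 2, 1].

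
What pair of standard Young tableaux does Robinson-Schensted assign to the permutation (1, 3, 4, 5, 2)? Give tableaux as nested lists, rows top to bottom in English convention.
Insert each entry of the permutation into P by Schensted row insertion, recording in Q the position of each new cell.

Insert 1: appended to row 1. P = [[1]], Q = [[1]].
Insert 3: appended to row 1. P = [[1, 3]], Q = [[1, 2]].
Insert 4: appended to row 1. P = [[1, 3, 4]], Q = [[1, 2, 3]].
Insert 5: appended to row 1. P = [[1, 3, 4, 5]], Q = [[1, 2, 3, 4]].
Insert 2: 2 bumps 3 from row 1; 3 starts row 2. P = [[1, 2, 4, 5], [3]], Q = [[1, 2, 3, 4], [5]].

So P = [[1, 2, 4, 5], [3]], Q = [[1, 2, 3, 4], [5]].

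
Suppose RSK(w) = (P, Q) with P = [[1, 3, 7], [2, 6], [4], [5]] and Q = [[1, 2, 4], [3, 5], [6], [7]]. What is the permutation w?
Reverse the RSK construction: for i from n down to 1, find the cell of Q containing i, remove the entry at that cell from P, and reverse-bump it up through P; the value ejected from row 1 is w(i).

Step i=7: Q has 7 at row 4, column 1; remove 5 from row 4 of P and reverse-bump: 5 enters row 3 and ejects 4; 4 enters row 2 and ejects 2; 2 enters row 1 and ejects 1. So w(7) = 1. P is now [[2, 3, 7], [4, 6], [5]].
Step i=6: Q has 6 at row 3, column 1; remove 5 from row 3 of P and reverse-bump: 5 enters row 2 and ejects 4; 4 enters row 1 and ejects 3. So w(6) = 3. P is now [[2, 4, 7], [5, 6]].
Step i=5: Q has 5 at row 2, column 2; remove 6 from row 2 of P and reverse-bump: 6 enters row 1 and ejects 4. So w(5) = 4. P is now [[2, 6, 7], [5]].
Step i=4: Q has 4 at row 1, column 3; remove that cell from P, ejecting 7. So w(4) = 7. P is now [[2, 6], [5]].
Step i=3: Q has 3 at row 2, column 1; remove 5 from row 2 of P and reverse-bump: 5 enters row 1 and ejects 2. So w(3) = 2. P is now [[5, 6]].
Step i=2: Q has 2 at row 1, column 2; remove that cell from P, ejecting 6. So w(2) = 6. P is now [[5]].
Step i=1: Q has 1 at row 1, column 1; remove that cell from P, ejecting 5. So w(1) = 5. P is now [].

So w = 5 6 2 7 4 3 1.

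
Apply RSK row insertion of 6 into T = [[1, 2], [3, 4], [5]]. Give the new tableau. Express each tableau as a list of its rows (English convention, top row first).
6 is larger than every entry of row 1, so it is appended to row 1. The new tableau is [[1, 2, 6], [3, 4], [5]].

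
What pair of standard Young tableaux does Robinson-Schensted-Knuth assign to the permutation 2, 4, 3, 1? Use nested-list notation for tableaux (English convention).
Insert each entry of the permutation into P by Schensted row insertion, recording in Q the position of each new cell.

Insert 2: appended to row 1. P = [[2]], Q = [[1]].
Insert 4: appended to row 1. P = [[2, 4]], Q = [[1, 2]].
Insert 3: 3 bumps 4 from row 1; 4 starts row 2. P = [[2, 3], [4]], Q = [[1, 2], [3]].
Insert 1: 1 bumps 2 from row 1; 2 bumps 4 from row 2; 4 starts row 3. P = [[1, 3], [2], [4]], Q = [[1, 2], [3], [4]].

So P = [[1, 3], [2], [4]], Q = [[1, 2], [3], [4]].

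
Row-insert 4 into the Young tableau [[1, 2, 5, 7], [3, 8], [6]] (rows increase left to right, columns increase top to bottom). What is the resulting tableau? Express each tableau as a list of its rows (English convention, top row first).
[[1, 2, 4, 7], [3, 5], [6, 8]]

In row 1, 4 replaces 5 (the leftmost entry greater than 4); 5 is bumped to row 2. In row 2, 5 replaces 8 (the leftmost entry greater than 5); 8 is bumped to row 3. 8 is appended to row 3. The new tableau is [[1, 2, 4, 7], [3, 5], [6, 8]].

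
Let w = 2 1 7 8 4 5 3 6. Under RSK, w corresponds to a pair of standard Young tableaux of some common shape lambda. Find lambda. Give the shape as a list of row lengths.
[4, 3, 1]

Row-insert each entry into an empty tableau.

After inserting 2: P = [[2]].
After inserting 1: P = [[1], [2]].
After inserting 7: P = [[1, 7], [2]].
After inserting 8: P = [[1, 7, 8], [2]].
After inserting 4: P = [[1, 4, 8], [2, 7]].
After inserting 5: P = [[1, 4, 5], [2, 7, 8]].
After inserting 3: P = [[1, 3, 5], [2, 4, 8], [7]].
After inserting 6: P = [[1, 3, 5, 6], [2, 4, 8], [7]].

The final insertion tableau P = [[1, 3, 5, 6], [2, 4, 8], [7]] has shape [4, 3, 1].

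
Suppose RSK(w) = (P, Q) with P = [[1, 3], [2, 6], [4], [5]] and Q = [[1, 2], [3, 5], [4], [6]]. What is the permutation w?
Reverse RSK: for i = n, n-1, ..., 1, locate i in Q, remove the corresponding corner cell from P, and reverse-bump its entry up through P; the value ejected from row 1 is w(i).

So w = 5 6 4 2 3 1.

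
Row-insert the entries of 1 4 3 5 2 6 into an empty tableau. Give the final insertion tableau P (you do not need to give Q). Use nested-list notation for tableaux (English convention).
Insert 1: appended to row 1. P = [[1]].
Insert 4: appended to row 1. P = [[1, 4]].
Insert 3: 3 bumps 4 from row 1; 4 starts row 2. P = [[1, 3], [4]].
Insert 5: appended to row 1. P = [[1, 3, 5], [4]].
Insert 2: 2 bumps 3 from row 1; 3 bumps 4 from row 2; 4 starts row 3. P = [[1, 2, 5], [3], [4]].
Insert 6: appended to row 1. P = [[1, 2, 5, 6], [3], [4]].

So P = [[1, 2, 5, 6], [3], [4]].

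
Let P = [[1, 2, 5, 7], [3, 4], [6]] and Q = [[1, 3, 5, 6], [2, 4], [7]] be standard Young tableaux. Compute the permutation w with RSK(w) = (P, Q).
Reverse the RSK construction: for i from n down to 1, find the cell of Q containing i, remove the entry at that cell from P, and reverse-bump it up through P; the value ejected from row 1 is w(i).

Step i=7: Q has 7 at row 3, column 1; remove 6 from row 3 of P and reverse-bump: 6 enters row 2 and ejects 4; 4 enters row 1 and ejects 2. So w(7) = 2. P is now [[1, 4, 5, 7], [3, 6]].
Step i=6: Q has 6 at row 1, column 4; remove that cell from P, ejecting 7. So w(6) = 7. P is now [[1, 4, 5], [3, 6]].
Step i=5: Q has 5 at row 1, column 3; remove that cell from P, ejecting 5. So w(5) = 5. P is now [[1, 4], [3, 6]].
Step i=4: Q has 4 at row 2, column 2; remove 6 from row 2 of P and reverse-bump: 6 enters row 1 and ejects 4. So w(4) = 4. P is now [[1, 6], [3]].
Step i=3: Q has 3 at row 1, column 2; remove that cell from P, ejecting 6. So w(3) = 6. P is now [[1], [3]].
Step i=2: Q has 2 at row 2, column 1; remove 3 from row 2 of P and reverse-bump: 3 enters row 1 and ejects 1. So w(2) = 1. P is now [[3]].
Step i=1: Q has 1 at row 1, column 1; remove that cell from P, ejecting 3. So w(1) = 3. P is now [].

So w = 3 1 6 4 5 7 2.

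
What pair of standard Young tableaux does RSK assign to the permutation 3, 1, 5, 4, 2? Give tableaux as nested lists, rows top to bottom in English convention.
Insert each entry of the permutation into P by Schensted row insertion, recording in Q the position of each new cell.

Insert 3: appended to row 1. P = [[3]].
Insert 1: 1 bumps 3 from row 1; 3 starts row 2. P = [[1], [3]].
Insert 5: appended to row 1. P = [[1, 5], [3]].
Insert 4: 4 bumps 5 from row 1; 5 appends to row 2. P = [[1, 4], [3, 5]].
Insert 2: 2 bumps 4 from row 1; 4 bumps 5 from row 2; 5 starts row 3. P = [[1, 2], [3, 4], [5]].

So P = [[1, 2], [3, 4], [5]], Q = [[1, 3], [2, 4], [5]].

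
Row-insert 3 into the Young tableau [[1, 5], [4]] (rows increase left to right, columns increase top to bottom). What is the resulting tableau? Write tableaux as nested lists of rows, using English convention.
[[1, 3], [4, 5]]

In row 1, 3 replaces 5 (the leftmost entry greater than 3); 5 is bumped to row 2. 5 is appended to row 2. The new tableau is [[1, 3], [4, 5]].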